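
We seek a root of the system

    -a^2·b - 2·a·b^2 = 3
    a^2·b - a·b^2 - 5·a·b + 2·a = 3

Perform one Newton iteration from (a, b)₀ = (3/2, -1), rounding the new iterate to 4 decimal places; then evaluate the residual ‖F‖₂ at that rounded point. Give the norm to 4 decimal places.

3.4213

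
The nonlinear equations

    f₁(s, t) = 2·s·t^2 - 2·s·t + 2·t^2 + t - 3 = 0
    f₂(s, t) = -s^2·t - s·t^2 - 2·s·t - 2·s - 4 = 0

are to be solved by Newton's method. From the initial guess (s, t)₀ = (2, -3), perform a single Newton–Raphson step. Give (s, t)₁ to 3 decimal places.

(1.561, -1.732)

At (2, -3): F = (60.000, -2.000).
Jacobian J = [[2·t^2 - 2·t, 4·s·t - 2·s + 4·t + 1], [-2·s·t - t^2 - 2·t - 2, -s^2 - 2·s·t - 2·s]].
At the point, J = [[24.000, -39.000], [7.000, 4.000]] (det J = 369.000).
Solving J·Δ = −F gives Δ = (-0.439, 1.268).
Then the next iterate is (s, t)₁ = (1.561, -1.732).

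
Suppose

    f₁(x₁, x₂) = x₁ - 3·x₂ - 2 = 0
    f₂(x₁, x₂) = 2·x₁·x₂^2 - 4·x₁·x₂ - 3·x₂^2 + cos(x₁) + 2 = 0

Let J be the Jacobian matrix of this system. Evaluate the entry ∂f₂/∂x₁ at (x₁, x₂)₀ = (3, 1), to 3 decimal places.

∂f₂/∂x₁ = 2·x₂^2 - 4·x₂ - sin(x₁).
At (3, 1) this is -2.141.

-2.141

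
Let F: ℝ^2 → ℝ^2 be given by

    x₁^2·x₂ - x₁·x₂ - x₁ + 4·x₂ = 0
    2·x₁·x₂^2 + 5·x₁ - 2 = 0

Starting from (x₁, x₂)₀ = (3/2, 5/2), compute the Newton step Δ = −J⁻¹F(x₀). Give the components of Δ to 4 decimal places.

At (3/2, 5/2): F = (10.3750, 24.2500).
Jacobian J = [[2·x₁·x₂ - x₂ - 1, x₁^2 - x₁ + 4], [2·x₂^2 + 5, 4·x₁·x₂]].
At the point, J = [[4.0000, 4.7500], [17.5000, 15.0000]] (det J = -23.1250).
Solving J·Δ = −F gives Δ = (1.7486, -3.6568).

(1.7486, -3.6568)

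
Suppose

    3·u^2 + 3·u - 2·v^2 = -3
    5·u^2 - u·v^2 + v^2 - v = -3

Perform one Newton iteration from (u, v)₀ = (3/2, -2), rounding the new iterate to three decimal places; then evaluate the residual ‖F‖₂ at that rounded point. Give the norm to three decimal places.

At (3/2, -2): F = (6.250, 14.250).
Jacobian J = [[6·u + 3, -4·v], [10·u - v^2, -2·u·v + 2·v - 1]].
At the point, J = [[12.000, 8.000], [11.000, 1.000]] (det J = -76.000).
Solving J·Δ = −F gives Δ = (-1.418, 1.345).
Then the next iterate is (u, v)₁ = (0.082, -0.655).
Re-evaluating at (0.082, -0.655): F = (2.40812, 4.08246), so ‖F‖₂ = 4.740.

4.740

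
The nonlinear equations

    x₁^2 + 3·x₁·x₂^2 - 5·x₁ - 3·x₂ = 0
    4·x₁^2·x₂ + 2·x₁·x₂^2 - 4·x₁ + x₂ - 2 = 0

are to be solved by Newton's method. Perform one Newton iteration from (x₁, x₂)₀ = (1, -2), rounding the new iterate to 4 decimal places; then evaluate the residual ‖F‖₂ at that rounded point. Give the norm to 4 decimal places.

6.2898

At (1, -2): F = (14.0000, -8.0000).
Jacobian J = [[2·x₁ + 3·x₂^2 - 5, 6·x₁·x₂ - 3], [8·x₁·x₂ + 2·x₂^2 - 4, 4·x₁^2 + 4·x₁·x₂ + 1]].
At the point, J = [[9.0000, -15.0000], [-12.0000, -3.0000]] (det J = -207.0000).
Solving J·Δ = −F gives Δ = (-0.7826, 0.4638).
Then the next iterate is (x₁, x₂)₁ = (0.2174, -1.5362).
Re-evaluating at (0.2174, -1.5362): F = (5.107996, -3.670131), so ‖F‖₂ = 6.2898.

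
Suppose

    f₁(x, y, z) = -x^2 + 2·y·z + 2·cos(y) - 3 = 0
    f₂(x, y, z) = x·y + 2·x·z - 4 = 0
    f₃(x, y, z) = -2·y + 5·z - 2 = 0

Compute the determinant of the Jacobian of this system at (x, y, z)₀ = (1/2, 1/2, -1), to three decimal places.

J = [[-2·x, 2·z - 2·sin(y), 2·y], [y + 2·z, x, 2·x], [0, -2, 5]].
At the point, J = [[-1.000, -2.95885, 1.000], [-1.500, 0.500, 1.000], [0.000, -2.000, 5.000]].
det J = -23.691.

-23.691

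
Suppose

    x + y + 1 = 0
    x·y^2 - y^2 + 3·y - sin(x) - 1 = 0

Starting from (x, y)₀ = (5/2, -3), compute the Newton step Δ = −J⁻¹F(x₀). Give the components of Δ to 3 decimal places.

(-0.373, -0.127)

At (5/2, -3): F = (0.500, 2.90153).
Jacobian J = [[1, 1], [y^2 - cos(x), 2·x·y - 2·y + 3]].
At the point, J = [[1.000, 1.000], [9.80114, -6.000]] (det J = -15.80114).
Solving J·Δ = −F gives Δ = (-0.373, -0.127).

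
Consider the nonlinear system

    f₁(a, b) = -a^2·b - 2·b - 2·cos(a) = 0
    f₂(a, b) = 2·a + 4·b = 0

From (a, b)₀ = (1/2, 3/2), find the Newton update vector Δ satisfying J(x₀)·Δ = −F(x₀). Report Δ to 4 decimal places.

At (1/2, 3/2): F = (-5.130165, 7.0000).
Jacobian J = [[-2·a·b + 2·sin(a), -a^2 - 2], [2, 4]].
At the point, J = [[-0.541149, -2.2500], [2.0000, 4.0000]] (det J = 2.335404).
Solving J·Δ = −F gives Δ = (2.0428, -2.7714).

(2.0428, -2.7714)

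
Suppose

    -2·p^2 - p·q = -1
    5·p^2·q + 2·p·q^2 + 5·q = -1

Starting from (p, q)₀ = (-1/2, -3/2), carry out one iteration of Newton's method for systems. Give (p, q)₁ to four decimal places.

(-0.6137, -0.2038)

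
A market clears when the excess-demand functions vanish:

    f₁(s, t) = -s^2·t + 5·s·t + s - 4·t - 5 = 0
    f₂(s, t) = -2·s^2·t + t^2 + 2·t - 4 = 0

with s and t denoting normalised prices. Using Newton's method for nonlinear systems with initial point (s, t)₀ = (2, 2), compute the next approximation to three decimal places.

At (2, 2): F = (1.000, -12.000).
Jacobian J = [[-2·s·t + 5·t + 1, -s^2 + 5·s - 4], [-4·s·t, -2·s^2 + 2·t + 2]].
At the point, J = [[3.000, 2.000], [-16.000, -2.000]] (det J = 26.000).
Solving J·Δ = −F gives Δ = (-0.846, 0.769).
Then the next iterate is (s, t)₁ = (1.154, 2.769).

(1.154, 2.769)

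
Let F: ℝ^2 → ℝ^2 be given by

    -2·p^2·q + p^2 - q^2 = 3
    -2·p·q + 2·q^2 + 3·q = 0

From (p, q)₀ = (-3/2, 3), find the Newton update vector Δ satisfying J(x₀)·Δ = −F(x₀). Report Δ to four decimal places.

(0.1957, -1.9348)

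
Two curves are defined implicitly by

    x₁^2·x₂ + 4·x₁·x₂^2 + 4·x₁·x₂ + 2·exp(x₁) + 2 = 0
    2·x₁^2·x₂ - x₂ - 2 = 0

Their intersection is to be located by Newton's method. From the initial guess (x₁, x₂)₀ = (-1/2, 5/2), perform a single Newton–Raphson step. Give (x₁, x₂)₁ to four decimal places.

At (-1/2, 5/2): F = (-13.661939, -3.2500).
Jacobian J = [[2·x₁·x₂ + 4·x₂^2 + 4·x₂ + 2·exp(x₁), x₁^2 + 8·x₁·x₂ + 4·x₁], [4·x₁·x₂, 2·x₁^2 - 1]].
At the point, J = [[33.713061, -11.7500], [-5.0000, -0.5000]] (det J = -75.606531).
Solving J·Δ = −F gives Δ = (-0.4147, -2.3527).
Then the next iterate is (x₁, x₂)₁ = (-0.9147, 0.1473).

(-0.9147, 0.1473)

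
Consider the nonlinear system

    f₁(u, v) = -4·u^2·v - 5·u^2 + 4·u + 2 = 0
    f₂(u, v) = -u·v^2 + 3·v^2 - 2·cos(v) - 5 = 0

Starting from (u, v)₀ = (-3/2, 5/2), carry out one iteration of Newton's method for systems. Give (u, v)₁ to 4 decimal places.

At (-3/2, 5/2): F = (-37.7500, 24.727287).
Jacobian J = [[-8·u·v - 10·u + 4, -4·u^2], [-v^2, -2·u·v + 6·v + 2·sin(v)]].
At the point, J = [[49.0000, -9.0000], [-6.2500, 23.696944]] (det J = 1104.900270).
Solving J·Δ = −F gives Δ = (0.6082, -0.8831).
Then the next iterate is (u, v)₁ = (-0.8918, 1.6169).

(-0.8918, 1.6169)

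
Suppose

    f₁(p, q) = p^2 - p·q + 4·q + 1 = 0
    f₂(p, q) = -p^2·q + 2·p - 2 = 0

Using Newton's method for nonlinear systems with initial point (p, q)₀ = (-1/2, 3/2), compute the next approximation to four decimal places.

(0.3719, 0.2066)

At (-1/2, 3/2): F = (8.0000, -3.3750).
Jacobian J = [[2·p - q, -p + 4], [-2·p·q + 2, -p^2]].
At the point, J = [[-2.5000, 4.5000], [3.5000, -0.2500]] (det J = -15.1250).
Solving J·Δ = −F gives Δ = (0.8719, -1.2934).
Then the next iterate is (p, q)₁ = (0.3719, 0.2066).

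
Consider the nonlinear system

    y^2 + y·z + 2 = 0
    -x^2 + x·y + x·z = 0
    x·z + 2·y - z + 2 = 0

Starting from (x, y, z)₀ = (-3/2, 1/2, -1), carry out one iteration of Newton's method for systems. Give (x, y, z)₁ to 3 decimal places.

(-9.750, -10.750, -4.500)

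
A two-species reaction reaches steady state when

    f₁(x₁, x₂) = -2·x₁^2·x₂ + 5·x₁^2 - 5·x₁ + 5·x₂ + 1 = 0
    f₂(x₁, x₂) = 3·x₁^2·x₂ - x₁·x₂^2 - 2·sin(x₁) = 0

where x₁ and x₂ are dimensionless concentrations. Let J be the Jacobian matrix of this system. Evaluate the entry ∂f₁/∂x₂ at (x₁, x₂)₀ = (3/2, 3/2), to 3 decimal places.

0.500

∂f₁/∂x₂ = -2·x₁^2 + 5.
At (3/2, 3/2) this is 0.500.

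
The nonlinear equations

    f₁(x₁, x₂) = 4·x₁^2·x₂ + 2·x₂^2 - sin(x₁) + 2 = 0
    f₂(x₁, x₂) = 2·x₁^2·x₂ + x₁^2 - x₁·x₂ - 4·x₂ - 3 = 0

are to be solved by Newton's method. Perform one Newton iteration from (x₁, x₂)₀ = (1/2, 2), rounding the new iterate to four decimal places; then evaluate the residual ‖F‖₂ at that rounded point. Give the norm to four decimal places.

At (1/2, 2): F = (11.520574, -10.7500).
Jacobian J = [[8·x₁·x₂ - cos(x₁), 4·x₁^2 + 4·x₂], [4·x₁·x₂ + 2·x₁ - x₂, 2·x₁^2 - x₁ - 4]].
At the point, J = [[7.122417, 9.0000], [3.0000, -4.0000]] (det J = -55.489670).
Solving J·Δ = −F gives Δ = (0.9131, -2.0027).
Then the next iterate is (x₁, x₂)₁ = (1.4131, -0.0027).
Re-evaluating at (1.4131, -0.0027): F = (0.990857, -0.999316), so ‖F‖₂ = 1.4073.

1.4073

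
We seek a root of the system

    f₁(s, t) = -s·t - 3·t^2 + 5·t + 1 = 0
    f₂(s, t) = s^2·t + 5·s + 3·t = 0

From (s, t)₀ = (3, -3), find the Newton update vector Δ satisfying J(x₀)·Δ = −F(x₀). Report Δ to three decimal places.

At (3, -3): F = (-32.000, -21.000).
Jacobian J = [[-t, -s - 6·t + 5], [2·s·t + 5, s^2 + 3]].
At the point, J = [[3.000, 20.000], [-13.000, 12.000]] (det J = 296.000).
Solving J·Δ = −F gives Δ = (-0.122, 1.618).

(-0.122, 1.618)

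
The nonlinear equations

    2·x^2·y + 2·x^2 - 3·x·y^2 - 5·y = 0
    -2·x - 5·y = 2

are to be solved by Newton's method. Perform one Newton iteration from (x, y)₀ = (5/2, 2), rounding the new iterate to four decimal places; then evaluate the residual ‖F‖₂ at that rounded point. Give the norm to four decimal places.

1.6658

At (5/2, 2): F = (-2.5000, -17.0000).
Jacobian J = [[4·x·y + 4·x - 3·y^2, 2·x^2 - 6·x·y - 5], [-2, -5]].
At the point, J = [[18.0000, -22.5000], [-2.0000, -5.0000]] (det J = -135.0000).
Solving J·Δ = −F gives Δ = (-2.7407, -2.3037).
Then the next iterate is (x, y)₁ = (-0.2407, -0.3037).
Re-evaluating at (-0.2407, -0.3037): F = (1.665784, -0.0001), so ‖F‖₂ = 1.6658.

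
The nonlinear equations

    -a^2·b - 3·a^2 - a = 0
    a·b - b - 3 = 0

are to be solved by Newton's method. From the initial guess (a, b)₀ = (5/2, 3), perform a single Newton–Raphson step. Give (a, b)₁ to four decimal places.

(0.6757, 5.6486)

At (5/2, 3): F = (-40.0000, 1.5000).
Jacobian J = [[-2·a·b - 6·a - 1, -a^2], [b, a - 1]].
At the point, J = [[-31.0000, -6.2500], [3.0000, 1.5000]] (det J = -27.7500).
Solving J·Δ = −F gives Δ = (-1.8243, 2.6486).
Then the next iterate is (a, b)₁ = (0.6757, 5.6486).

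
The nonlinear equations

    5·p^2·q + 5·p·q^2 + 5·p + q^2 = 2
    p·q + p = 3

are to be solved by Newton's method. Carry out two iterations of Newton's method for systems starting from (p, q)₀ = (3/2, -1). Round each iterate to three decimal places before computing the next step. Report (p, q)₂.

At (3/2, -1): F = (2.750, -3.000).
Jacobian J = [[10·p·q + 5·q^2 + 5, 5·p^2 + 10·p·q + 2·q], [q + 1, p]].
At the point, J = [[-5.000, -5.750], [0.000, 1.500]] (det J = -7.500).
Solving J·Δ = −F gives Δ = (-1.750, 2.000).
Then the next iterate is (p, q)₁ = (-0.250, 1.000).
Round to (-0.250, 1.000) and repeat: F = (-3.18750, -3.500), J = [[7.500, -0.18750], [2.000, -0.250]].
Δ = (0.094, -13.250), so (p, q)₂ = (-0.156, -12.250).

(-0.156, -12.250)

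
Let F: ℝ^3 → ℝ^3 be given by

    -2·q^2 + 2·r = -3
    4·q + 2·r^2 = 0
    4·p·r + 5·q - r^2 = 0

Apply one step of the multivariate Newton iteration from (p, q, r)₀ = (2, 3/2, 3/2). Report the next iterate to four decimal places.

At (2, 3/2, 3/2): F = (1.5000, 10.5000, 17.2500).
Jacobian J = [[0, -4·q, 2], [0, 4, 4·r], [4·r, 5, 4·p - 2·r]].
At the point, J = [[0.0000, -6.0000, 2.0000], [0.0000, 4.0000, 6.0000], [6.0000, 5.0000, 5.0000]] (det J = -264.0000).
Solving J·Δ = −F gives Δ = (-1.3409, -0.2727, -1.5682).
Then the next iterate is (p, q, r)₁ = (0.6591, 1.2273, -0.0682).

(0.6591, 1.2273, -0.0682)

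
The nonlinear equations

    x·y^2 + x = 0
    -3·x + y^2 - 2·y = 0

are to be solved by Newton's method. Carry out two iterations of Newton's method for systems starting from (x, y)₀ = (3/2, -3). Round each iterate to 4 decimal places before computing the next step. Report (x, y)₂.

(0.7587, -0.9295)

At (3/2, -3): F = (15.0000, 10.5000).
Jacobian J = [[y^2 + 1, 2·x·y], [-3, 2·y - 2]].
At the point, J = [[10.0000, -9.0000], [-3.0000, -8.0000]] (det J = -107.0000).
Solving J·Δ = −F gives Δ = (-0.2383, 1.4019).
Then the next iterate is (x, y)₁ = (1.2617, -1.5981).
Round to (1.2617, -1.5981) and repeat: F = (4.483985, 1.965024), J = [[3.553924, -4.032646], [-3.0000, -5.1962]].
Δ = (-0.5030, 0.6686), so (x, y)₂ = (0.7587, -0.9295).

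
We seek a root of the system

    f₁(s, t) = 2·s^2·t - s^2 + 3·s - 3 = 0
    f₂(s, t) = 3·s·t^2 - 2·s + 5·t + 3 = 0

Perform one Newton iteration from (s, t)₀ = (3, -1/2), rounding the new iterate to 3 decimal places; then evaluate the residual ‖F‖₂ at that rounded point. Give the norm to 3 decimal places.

3.129

At (3, -1/2): F = (-12.000, -3.250).
Jacobian J = [[4·s·t - 2·s + 3, 2·s^2], [3·t^2 - 2, 6·s·t + 5]].
At the point, J = [[-9.000, 18.000], [-1.250, -4.000]] (det J = 58.500).
Solving J·Δ = −F gives Δ = (-1.821, -0.244).
Then the next iterate is (s, t)₁ = (1.179, -0.744).
Re-evaluating at (1.179, -0.744): F = (-2.92142, -1.12014), so ‖F‖₂ = 3.129.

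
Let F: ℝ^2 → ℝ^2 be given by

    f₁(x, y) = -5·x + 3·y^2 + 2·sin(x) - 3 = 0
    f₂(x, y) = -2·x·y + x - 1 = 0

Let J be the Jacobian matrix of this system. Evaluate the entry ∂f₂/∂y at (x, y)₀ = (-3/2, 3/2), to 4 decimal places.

3.0000

∂f₂/∂y = -2·x.
At (-3/2, 3/2) this is 3.0000.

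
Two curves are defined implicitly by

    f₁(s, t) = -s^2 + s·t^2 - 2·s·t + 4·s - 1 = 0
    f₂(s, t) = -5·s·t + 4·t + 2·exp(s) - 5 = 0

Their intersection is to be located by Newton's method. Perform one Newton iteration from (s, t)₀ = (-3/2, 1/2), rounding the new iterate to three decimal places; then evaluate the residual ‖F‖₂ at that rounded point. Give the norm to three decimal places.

At (-3/2, 1/2): F = (-8.125, 1.19626).
Jacobian J = [[-2·s + t^2 - 2·t + 4, 2·s·t - 2·s], [-5·t + 2·exp(s), -5·s + 4]].
At the point, J = [[6.250, 1.500], [-2.05374, 11.500]] (det J = 74.95561).
Solving J·Δ = −F gives Δ = (1.271, 0.123).
Then the next iterate is (s, t)₁ = (-0.229, 0.623).
Re-evaluating at (-0.229, 0.623): F = (-1.77199, -0.20401), so ‖F‖₂ = 1.784.

1.784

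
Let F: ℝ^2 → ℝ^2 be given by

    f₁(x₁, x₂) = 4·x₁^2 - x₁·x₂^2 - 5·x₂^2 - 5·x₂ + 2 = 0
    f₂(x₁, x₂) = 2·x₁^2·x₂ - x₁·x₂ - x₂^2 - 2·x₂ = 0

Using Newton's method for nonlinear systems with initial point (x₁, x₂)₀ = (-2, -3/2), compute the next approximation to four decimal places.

(-0.9666, -1.4728)

At (-2, -3/2): F = (18.7500, -14.2500).
Jacobian J = [[8·x₁ - x₂^2, -2·x₁·x₂ - 10·x₂ - 5], [4·x₁·x₂ - x₂, 2·x₁^2 - x₁ - 2·x₂ - 2]].
At the point, J = [[-18.2500, 4.0000], [13.5000, 11.0000]] (det J = -254.7500).
Solving J·Δ = −F gives Δ = (1.0334, 0.0272).
Then the next iterate is (x₁, x₂)₁ = (-0.9666, -1.4728).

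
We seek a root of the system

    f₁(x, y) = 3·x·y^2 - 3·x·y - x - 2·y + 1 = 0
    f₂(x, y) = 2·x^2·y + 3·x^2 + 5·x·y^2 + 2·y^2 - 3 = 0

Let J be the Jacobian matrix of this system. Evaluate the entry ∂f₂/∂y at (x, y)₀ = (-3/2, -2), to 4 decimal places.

26.5000

∂f₂/∂y = 2·x^2 + 10·x·y + 4·y.
At (-3/2, -2) this is 26.5000.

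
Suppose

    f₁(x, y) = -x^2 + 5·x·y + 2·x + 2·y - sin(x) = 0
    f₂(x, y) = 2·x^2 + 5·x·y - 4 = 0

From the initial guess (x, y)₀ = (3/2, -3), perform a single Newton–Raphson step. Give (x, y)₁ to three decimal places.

At (3/2, -3): F = (-28.74749, -22.000).
Jacobian J = [[-2·x + 5·y - cos(x) + 2, 5·x + 2], [4·x + 5·y, 5·x]].
At the point, J = [[-16.07074, 9.500], [-9.000, 7.500]] (det J = -35.03053).
Solving J·Δ = −F gives Δ = (-0.189, 2.707).
Then the next iterate is (x, y)₁ = (1.311, -0.293).

(1.311, -0.293)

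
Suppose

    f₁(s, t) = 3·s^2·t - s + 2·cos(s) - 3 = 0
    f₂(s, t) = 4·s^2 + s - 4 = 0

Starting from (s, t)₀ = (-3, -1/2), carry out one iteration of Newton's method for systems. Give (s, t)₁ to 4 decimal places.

(-1.7391, -0.3134)

At (-3, -1/2): F = (-15.479985, 29.0000).
Jacobian J = [[6·s·t - 2·sin(s) - 1, 3·s^2], [8·s + 1, 0]].
At the point, J = [[8.282240, 27.0000], [-23.0000, 0.0000]] (det J = 621.0000).
Solving J·Δ = −F gives Δ = (1.2609, 0.1866).
Then the next iterate is (s, t)₁ = (-1.7391, -0.3134).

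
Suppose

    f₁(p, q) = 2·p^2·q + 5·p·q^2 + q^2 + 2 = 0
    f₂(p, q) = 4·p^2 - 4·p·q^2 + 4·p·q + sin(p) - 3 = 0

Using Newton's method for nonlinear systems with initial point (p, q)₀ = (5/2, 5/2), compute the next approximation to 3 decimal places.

(1.142, 1.985)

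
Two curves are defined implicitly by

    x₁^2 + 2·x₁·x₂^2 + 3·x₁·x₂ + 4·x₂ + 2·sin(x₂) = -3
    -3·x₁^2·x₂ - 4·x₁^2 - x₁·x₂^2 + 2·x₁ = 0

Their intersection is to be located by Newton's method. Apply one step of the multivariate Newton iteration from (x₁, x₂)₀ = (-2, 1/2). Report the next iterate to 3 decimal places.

(-0.611, 1.249)

At (-2, 1/2): F = (5.95885, -25.500).
Jacobian J = [[2·x₁ + 2·x₂^2 + 3·x₂, 4·x₁·x₂ + 3·x₁ + 2·cos(x₂) + 4], [-6·x₁·x₂ - 8·x₁ - x₂^2 + 2, -3·x₁^2 - 2·x₁·x₂]].
At the point, J = [[-2.000, -4.24483], [23.750, -10.000]] (det J = 120.81483).
Solving J·Δ = −F gives Δ = (1.389, 0.749).
Then the next iterate is (x₁, x₂)₁ = (-0.611, 1.249).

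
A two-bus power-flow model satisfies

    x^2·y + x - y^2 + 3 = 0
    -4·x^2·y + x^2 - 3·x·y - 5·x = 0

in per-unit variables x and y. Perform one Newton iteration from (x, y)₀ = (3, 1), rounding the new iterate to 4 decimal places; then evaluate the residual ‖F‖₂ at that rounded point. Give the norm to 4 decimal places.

At (3, 1): F = (14.0000, -51.0000).
Jacobian J = [[2·x·y + 1, x^2 - 2·y], [-8·x·y + 2·x - 3·y - 5, -4·x^2 - 3·x]].
At the point, J = [[7.0000, 7.0000], [-26.0000, -45.0000]] (det J = -133.0000).
Solving J·Δ = −F gives Δ = (-2.0526, 0.0526).
Then the next iterate is (x, y)₁ = (0.9474, 1.0526).
Re-evaluating at (0.9474, 1.0526): F = (3.784212, -10.610248), so ‖F‖₂ = 11.2649.

11.2649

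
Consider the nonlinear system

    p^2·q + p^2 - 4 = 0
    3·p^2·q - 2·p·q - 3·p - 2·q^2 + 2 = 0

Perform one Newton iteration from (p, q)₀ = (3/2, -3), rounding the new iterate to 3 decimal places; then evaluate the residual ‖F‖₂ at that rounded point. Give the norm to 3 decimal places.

At (3/2, -3): F = (-8.500, -31.750).
Jacobian J = [[2·p·q + 2·p, p^2], [6·p·q - 2·q - 3, 3·p^2 - 2·p - 4·q]].
At the point, J = [[-6.000, 2.250], [-24.000, 15.750]] (det J = -40.500).
Solving J·Δ = −F gives Δ = (-1.542, -0.333).
Then the next iterate is (p, q)₁ = (-0.042, -3.333).
Re-evaluating at (-0.042, -3.333): F = (-4.00412, -20.38939), so ‖F‖₂ = 20.779.

20.779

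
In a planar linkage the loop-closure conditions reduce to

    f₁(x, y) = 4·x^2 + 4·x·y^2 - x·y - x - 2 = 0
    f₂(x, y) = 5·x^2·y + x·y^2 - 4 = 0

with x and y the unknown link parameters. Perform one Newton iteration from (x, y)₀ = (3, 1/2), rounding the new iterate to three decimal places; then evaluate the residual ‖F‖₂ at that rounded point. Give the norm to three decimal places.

At (3, 1/2): F = (32.500, 19.250).
Jacobian J = [[8·x + 4·y^2 - y - 1, 8·x·y - x], [10·x·y + y^2, 5·x^2 + 2·x·y]].
At the point, J = [[23.500, 9.000], [15.250, 48.000]] (det J = 990.750).
Solving J·Δ = −F gives Δ = (-1.400, 0.044).
Then the next iterate is (x, y)₁ = (1.600, 0.544).
Re-evaluating at (1.600, 0.544): F = (7.66359, 3.43670), so ‖F‖₂ = 8.399.

8.399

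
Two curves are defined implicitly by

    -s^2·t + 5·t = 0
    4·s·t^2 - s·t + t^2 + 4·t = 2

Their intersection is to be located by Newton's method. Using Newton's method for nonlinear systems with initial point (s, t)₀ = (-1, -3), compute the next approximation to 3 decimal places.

(-1.340, -0.510)

At (-1, -3): F = (-12.000, -44.000).
Jacobian J = [[-2·s·t, -s^2 + 5], [4·t^2 - t, 8·s·t - s + 2·t + 4]].
At the point, J = [[-6.000, 4.000], [39.000, 23.000]] (det J = -294.000).
Solving J·Δ = −F gives Δ = (-0.340, 2.490).
Then the next iterate is (s, t)₁ = (-1.340, -0.510).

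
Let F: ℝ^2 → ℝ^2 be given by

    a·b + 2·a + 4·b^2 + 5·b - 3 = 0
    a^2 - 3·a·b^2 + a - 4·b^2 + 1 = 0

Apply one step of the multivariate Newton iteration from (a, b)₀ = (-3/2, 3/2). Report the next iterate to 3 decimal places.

At (-3/2, 3/2): F = (8.250, 2.875).
Jacobian J = [[b + 2, a + 8·b + 5], [2·a - 3·b^2 + 1, -6·a·b - 8·b]].
At the point, J = [[3.500, 15.500], [-8.750, 1.500]] (det J = 140.875).
Solving J·Δ = −F gives Δ = (0.228, -0.584).
Then the next iterate is (a, b)₁ = (-1.272, 0.916).

(-1.272, 0.916)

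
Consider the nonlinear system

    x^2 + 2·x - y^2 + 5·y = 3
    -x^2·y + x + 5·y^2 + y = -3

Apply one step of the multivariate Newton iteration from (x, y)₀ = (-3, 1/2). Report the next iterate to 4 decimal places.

At (-3, 1/2): F = (2.2500, -2.7500).
Jacobian J = [[2·x + 2, -2·y + 5], [-2·x·y + 1, -x^2 + 10·y + 1]].
At the point, J = [[-4.0000, 4.0000], [4.0000, -3.0000]] (det J = -4.0000).
Solving J·Δ = −F gives Δ = (1.0625, 0.5000).
Then the next iterate is (x, y)₁ = (-1.9375, 1.0000).

(-1.9375, 1.0000)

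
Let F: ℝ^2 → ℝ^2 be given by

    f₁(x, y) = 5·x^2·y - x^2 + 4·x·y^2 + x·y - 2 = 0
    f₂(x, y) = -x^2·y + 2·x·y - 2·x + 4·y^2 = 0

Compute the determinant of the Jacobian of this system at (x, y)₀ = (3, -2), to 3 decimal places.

988.000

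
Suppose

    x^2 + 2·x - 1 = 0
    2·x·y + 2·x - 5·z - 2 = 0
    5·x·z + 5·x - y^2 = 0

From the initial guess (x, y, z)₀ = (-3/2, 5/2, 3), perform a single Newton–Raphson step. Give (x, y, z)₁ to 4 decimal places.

At (-3/2, 5/2, 3): F = (-1.7500, -27.5000, -36.2500).
Jacobian J = [[2·x + 2, 0, 0], [2·y + 2, 2·x, -5], [5·z + 5, -2·y, 5·x]].
At the point, J = [[-1.0000, 0.0000, 0.0000], [7.0000, -3.0000, -5.0000], [20.0000, -5.0000, -7.5000]] (det J = 2.5000).
Solving J·Δ = −F gives Δ = (-1.7500, -23.2500, 6.0000).
Then the next iterate is (x, y, z)₁ = (-3.2500, -20.7500, 9.0000).

(-3.2500, -20.7500, 9.0000)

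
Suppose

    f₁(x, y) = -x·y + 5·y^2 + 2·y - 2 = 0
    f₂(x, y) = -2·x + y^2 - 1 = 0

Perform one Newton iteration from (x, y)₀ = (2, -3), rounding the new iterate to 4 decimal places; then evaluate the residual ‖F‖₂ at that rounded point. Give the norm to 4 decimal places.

At (2, -3): F = (43.0000, 4.0000).
Jacobian J = [[-y, -x + 10·y + 2], [-2, 2·y]].
At the point, J = [[3.0000, -30.0000], [-2.0000, -6.0000]] (det J = -78.0000).
Solving J·Δ = −F gives Δ = (-1.7692, 1.2564).
Then the next iterate is (x, y)₁ = (0.2308, -1.7436).
Re-evaluating at (0.2308, -1.7436): F = (10.115928, 1.578541), so ‖F‖₂ = 10.2383.

10.2383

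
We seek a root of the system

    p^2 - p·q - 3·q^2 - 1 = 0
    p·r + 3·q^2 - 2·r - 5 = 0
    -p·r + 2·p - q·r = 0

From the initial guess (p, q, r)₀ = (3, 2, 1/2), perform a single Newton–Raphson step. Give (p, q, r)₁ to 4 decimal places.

(2.9329, 1.3154, 1.2483)

At (3, 2, 1/2): F = (-10.0000, 7.5000, 3.5000).
Jacobian J = [[2·p - q, -p - 6·q, 0], [r, 6·q, p - 2], [-r + 2, -r, -p - q]].
At the point, J = [[4.0000, -15.0000, 0.0000], [0.5000, 12.0000, 1.0000], [1.5000, -0.5000, -5.0000]] (det J = -298.0000).
Solving J·Δ = −F gives Δ = (-0.0671, -0.6846, 0.7483).
Then the next iterate is (p, q, r)₁ = (2.9329, 1.3154, 1.2483).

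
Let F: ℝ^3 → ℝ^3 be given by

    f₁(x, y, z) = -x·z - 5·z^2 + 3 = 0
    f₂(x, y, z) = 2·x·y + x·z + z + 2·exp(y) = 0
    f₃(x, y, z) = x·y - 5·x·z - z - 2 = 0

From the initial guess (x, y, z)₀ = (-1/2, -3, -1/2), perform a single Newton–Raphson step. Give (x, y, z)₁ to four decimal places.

At (-1/2, -3, -1/2): F = (1.5000, 2.849574, -1.2500).
Jacobian J = [[-z, 0, -x - 10·z], [2·y + z, 2·x + 2·exp(y), x + 1], [y - 5·z, x, -5·x - 1]].
At the point, J = [[0.5000, 0.0000, 5.5000], [-6.5000, -0.900426, 0.5000], [-0.5000, -0.5000, 1.5000]] (det J = 14.848509).
Solving J·Δ = −F gives Δ = (1.0558, -4.6620, -0.3687).
Then the next iterate is (x, y, z)₁ = (0.5558, -7.6620, -0.8687).

(0.5558, -7.6620, -0.8687)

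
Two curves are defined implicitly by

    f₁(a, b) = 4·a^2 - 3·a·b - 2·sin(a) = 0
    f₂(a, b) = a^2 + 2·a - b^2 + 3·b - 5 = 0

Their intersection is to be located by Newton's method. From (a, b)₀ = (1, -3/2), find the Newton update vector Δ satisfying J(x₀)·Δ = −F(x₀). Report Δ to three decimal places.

(-0.182, 1.580)

At (1, -3/2): F = (6.81706, -8.750).
Jacobian J = [[8·a - 3·b - 2·cos(a), -3·a], [2·a + 2, -2·b + 3]].
At the point, J = [[11.41940, -3.000], [4.000, 6.000]] (det J = 80.51637).
Solving J·Δ = −F gives Δ = (-0.182, 1.580).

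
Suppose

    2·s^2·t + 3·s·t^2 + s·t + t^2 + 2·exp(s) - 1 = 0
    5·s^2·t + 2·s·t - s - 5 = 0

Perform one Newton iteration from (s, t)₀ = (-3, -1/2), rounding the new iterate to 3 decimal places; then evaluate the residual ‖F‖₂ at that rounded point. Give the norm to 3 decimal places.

At (-3, -1/2): F = (-10.40043, -21.500).
Jacobian J = [[4·s·t + 3·t^2 + t + 2·exp(s), 2·s^2 + 6·s·t + s + 2·t], [10·s·t + 2·t - 1, 5·s^2 + 2·s]].
At the point, J = [[6.34957, 23.000], [13.000, 39.000]] (det J = -51.36661).
Solving J·Δ = −F gives Δ = (1.730, -0.026).
Then the next iterate is (s, t)₁ = (-1.270, -0.526).
Re-evaluating at (-1.270, -0.526): F = (-2.24455, -6.63589), so ‖F‖₂ = 7.005.

7.005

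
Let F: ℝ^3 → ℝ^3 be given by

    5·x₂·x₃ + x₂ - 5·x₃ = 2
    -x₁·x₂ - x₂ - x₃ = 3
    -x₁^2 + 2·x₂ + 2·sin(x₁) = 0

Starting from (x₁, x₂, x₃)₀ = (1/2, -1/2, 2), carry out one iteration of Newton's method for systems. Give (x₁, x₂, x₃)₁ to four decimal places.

At (1/2, -1/2, 2): F = (-17.5000, -4.2500, -0.291149).
Jacobian J = [[0, 5·x₃ + 1, 5·x₂ - 5], [-x₂, -x₁ - 1, -1], [-2·x₁ + 2·cos(x₁), 2, 0]].
At the point, J = [[0.0000, 11.0000, -7.5000], [0.5000, -1.5000, -1.0000], [0.755165, 2.0000, 0.0000]] (det J = -24.302424).
Solving J·Δ = −F gives Δ = (1.4496, -0.4018, -2.9226).
Then the next iterate is (x₁, x₂, x₃)₁ = (1.9496, -0.9018, -0.9226).

(1.9496, -0.9018, -0.9226)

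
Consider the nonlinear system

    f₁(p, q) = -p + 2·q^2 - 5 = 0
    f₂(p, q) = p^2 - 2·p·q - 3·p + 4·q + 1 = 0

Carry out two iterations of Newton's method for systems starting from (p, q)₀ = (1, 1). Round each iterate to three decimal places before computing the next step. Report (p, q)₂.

At (1, 1): F = (-4.000, 1.000).
Jacobian J = [[-1, 4·q], [2·p - 2·q - 3, -2·p + 4]].
At the point, J = [[-1.000, 4.000], [-3.000, 2.000]] (det J = 10.000).
Solving J·Δ = −F gives Δ = (1.200, 1.300).
Then the next iterate is (p, q)₁ = (2.200, 2.300).
Round to (2.200, 2.300) and repeat: F = (3.380, -1.680), J = [[-1.000, 9.200], [-3.200, -0.400]].
Δ = (-0.473, -0.419), so (p, q)₂ = (1.727, 1.881).

(1.727, 1.881)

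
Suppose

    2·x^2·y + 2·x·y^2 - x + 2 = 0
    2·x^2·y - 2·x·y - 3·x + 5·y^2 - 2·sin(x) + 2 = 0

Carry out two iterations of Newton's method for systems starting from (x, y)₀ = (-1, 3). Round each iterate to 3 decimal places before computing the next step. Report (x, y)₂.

(-7.388, 14.371)

At (-1, 3): F = (-9.000, 63.68294).
Jacobian J = [[4·x·y + 2·y^2 - 1, 2·x^2 + 4·x·y], [4·x·y - 2·y - 2·cos(x) - 3, 2·x^2 - 2·x + 10·y]].
At the point, J = [[5.000, -10.000], [-22.08060, 34.000]] (det J = -50.80605).
Solving J·Δ = −F gives Δ = (6.512, 2.356).
Then the next iterate is (x, y)₁ = (5.512, 5.356).
Round to (5.512, 5.356) and repeat: F = (638.18410, 396.70063), J = [[174.46256, 178.85338], [102.94292, 103.30029]].
Δ = (-12.900, 9.015), so (x, y)₂ = (-7.388, 14.371).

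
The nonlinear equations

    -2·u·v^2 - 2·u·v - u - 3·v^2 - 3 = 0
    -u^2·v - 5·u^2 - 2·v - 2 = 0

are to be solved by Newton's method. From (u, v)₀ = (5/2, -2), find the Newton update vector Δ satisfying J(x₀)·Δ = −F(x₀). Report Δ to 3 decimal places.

At (5/2, -2): F = (-27.500, -16.750).
Jacobian J = [[-2·v^2 - 2·v - 1, -4·u·v - 2·u - 6·v], [-2·u·v - 10·u, -u^2 - 2]].
At the point, J = [[-5.000, 27.000], [-15.000, -8.250]] (det J = 446.250).
Solving J·Δ = −F gives Δ = (-1.522, 0.737).

(-1.522, 0.737)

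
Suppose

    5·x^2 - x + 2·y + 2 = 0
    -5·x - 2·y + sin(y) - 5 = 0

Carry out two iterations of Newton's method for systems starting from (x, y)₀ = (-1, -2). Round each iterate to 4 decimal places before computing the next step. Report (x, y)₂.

At (-1, -2): F = (4.0000, 3.090703).
Jacobian J = [[10·x - 1, 2], [-5, cos(y) - 2]].
At the point, J = [[-11.0000, 2.0000], [-5.0000, -2.416147]] (det J = 36.577615).
Solving J·Δ = −F gives Δ = (0.4332, 0.3827).
Then the next iterate is (x, y)₁ = (-0.5668, -1.6173).
Round to (-0.5668, -1.6173) and repeat: F = (0.938511, 0.069681), J = [[-6.6680, 2.0000], [-5.0000, -2.046487]].
Δ = (0.0871, -0.1788), so (x, y)₂ = (-0.4797, -1.7961).

(-0.4797, -1.7961)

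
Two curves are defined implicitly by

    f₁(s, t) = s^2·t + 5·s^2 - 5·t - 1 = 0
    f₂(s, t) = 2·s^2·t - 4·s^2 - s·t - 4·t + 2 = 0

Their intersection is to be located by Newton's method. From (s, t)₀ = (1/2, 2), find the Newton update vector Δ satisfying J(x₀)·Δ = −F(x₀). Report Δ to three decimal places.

At (1/2, 2): F = (-9.250, -7.000).
Jacobian J = [[2·s·t + 10·s, s^2 - 5], [4·s·t - 8·s - t, 2·s^2 - s - 4]].
At the point, J = [[7.000, -4.750], [-2.000, -4.000]] (det J = -37.500).
Solving J·Δ = −F gives Δ = (0.100, -1.800).

(0.100, -1.800)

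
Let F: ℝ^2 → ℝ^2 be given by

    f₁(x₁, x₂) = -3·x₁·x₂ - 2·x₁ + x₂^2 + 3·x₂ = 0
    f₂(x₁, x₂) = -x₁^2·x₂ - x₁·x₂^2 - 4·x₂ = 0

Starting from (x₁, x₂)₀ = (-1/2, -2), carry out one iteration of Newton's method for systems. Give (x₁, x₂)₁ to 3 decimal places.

(0.398, -1.182)

At (-1/2, -2): F = (-4.000, 10.500).
Jacobian J = [[-3·x₂ - 2, -3·x₁ + 2·x₂ + 3], [-2·x₁·x₂ - x₂^2, -x₁^2 - 2·x₁·x₂ - 4]].
At the point, J = [[4.000, 0.500], [-6.000, -6.250]] (det J = -22.000).
Solving J·Δ = −F gives Δ = (0.898, 0.818).
Then the next iterate is (x₁, x₂)₁ = (0.398, -1.182).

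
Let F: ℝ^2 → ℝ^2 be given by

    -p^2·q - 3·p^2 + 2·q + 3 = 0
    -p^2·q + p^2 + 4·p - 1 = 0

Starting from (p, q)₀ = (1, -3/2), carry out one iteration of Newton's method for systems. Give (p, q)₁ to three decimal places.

At (1, -3/2): F = (-1.500, 5.500).
Jacobian J = [[-2·p·q - 6·p, -p^2 + 2], [-2·p·q + 2·p + 4, -p^2]].
At the point, J = [[-3.000, 1.000], [9.000, -1.000]] (det J = -6.000).
Solving J·Δ = −F gives Δ = (-0.667, -0.500).
Then the next iterate is (p, q)₁ = (0.333, -2.000).

(0.333, -2.000)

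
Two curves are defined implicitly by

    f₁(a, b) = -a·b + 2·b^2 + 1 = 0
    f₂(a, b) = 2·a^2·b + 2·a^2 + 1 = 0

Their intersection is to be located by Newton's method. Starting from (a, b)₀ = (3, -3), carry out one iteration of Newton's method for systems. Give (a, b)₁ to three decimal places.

At (3, -3): F = (28.000, -35.000).
Jacobian J = [[-b, -a + 4·b], [4·a·b + 4·a, 2·a^2]].
At the point, J = [[3.000, -15.000], [-24.000, 18.000]] (det J = -306.000).
Solving J·Δ = −F gives Δ = (-0.069, 1.853).
Then the next iterate is (a, b)₁ = (2.931, -1.147).

(2.931, -1.147)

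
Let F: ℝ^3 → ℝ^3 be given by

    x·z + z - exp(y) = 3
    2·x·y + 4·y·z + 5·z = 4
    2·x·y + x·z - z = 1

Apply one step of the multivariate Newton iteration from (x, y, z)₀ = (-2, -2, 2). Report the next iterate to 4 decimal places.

(-0.3078, -1.2019, 0.1411)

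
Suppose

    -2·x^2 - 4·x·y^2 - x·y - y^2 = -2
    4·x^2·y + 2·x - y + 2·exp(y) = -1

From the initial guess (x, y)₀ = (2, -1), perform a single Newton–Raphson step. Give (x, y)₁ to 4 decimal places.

(3.1067, 0.5733)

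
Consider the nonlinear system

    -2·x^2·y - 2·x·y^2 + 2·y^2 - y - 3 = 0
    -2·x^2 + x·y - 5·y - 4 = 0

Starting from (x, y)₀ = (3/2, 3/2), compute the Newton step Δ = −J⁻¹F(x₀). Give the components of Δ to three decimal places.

(7.736, -13.875)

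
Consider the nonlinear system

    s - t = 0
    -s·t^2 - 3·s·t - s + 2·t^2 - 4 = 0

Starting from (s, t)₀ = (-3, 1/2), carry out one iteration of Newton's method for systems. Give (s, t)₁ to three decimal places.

At (-3, 1/2): F = (-3.500, 4.750).
Jacobian J = [[1, -1], [-t^2 - 3·t - 1, -2·s·t - 3·s + 4·t]].
At the point, J = [[1.000, -1.000], [-2.750, 14.000]] (det J = 11.250).
Solving J·Δ = −F gives Δ = (3.933, 0.433).
Then the next iterate is (s, t)₁ = (0.933, 0.933).

(0.933, 0.933)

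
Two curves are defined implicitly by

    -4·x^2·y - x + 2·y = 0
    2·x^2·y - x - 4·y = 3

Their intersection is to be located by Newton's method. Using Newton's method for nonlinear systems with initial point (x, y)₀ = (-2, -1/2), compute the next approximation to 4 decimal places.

(-1.0000, -0.5000)

At (-2, -1/2): F = (9.0000, -3.0000).
Jacobian J = [[-8·x·y - 1, -4·x^2 + 2], [4·x·y - 1, 2·x^2 - 4]].
At the point, J = [[-9.0000, -14.0000], [3.0000, 4.0000]] (det J = 6.0000).
Solving J·Δ = −F gives Δ = (1.0000, 0.0000).
Then the next iterate is (x, y)₁ = (-1.0000, -0.5000).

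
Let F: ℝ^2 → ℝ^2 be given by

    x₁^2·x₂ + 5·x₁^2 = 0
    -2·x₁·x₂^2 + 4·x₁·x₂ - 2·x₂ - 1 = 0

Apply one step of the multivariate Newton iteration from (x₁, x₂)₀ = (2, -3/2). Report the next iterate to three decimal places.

At (2, -3/2): F = (14.000, -19.000).
Jacobian J = [[2·x₁·x₂ + 10·x₁, x₁^2], [-2·x₂^2 + 4·x₂, -4·x₁·x₂ + 4·x₁ - 2]].
At the point, J = [[14.000, 4.000], [-10.500, 18.000]] (det J = 294.000).
Solving J·Δ = −F gives Δ = (-1.116, 0.405).
Then the next iterate is (x₁, x₂)₁ = (0.884, -1.095).

(0.884, -1.095)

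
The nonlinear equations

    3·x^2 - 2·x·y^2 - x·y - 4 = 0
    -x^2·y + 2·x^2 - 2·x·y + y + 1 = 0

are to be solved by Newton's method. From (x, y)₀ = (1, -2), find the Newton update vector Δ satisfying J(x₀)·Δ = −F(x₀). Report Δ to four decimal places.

(-0.4167, 1.0000)

At (1, -2): F = (-7.0000, 7.0000).
Jacobian J = [[6·x - 2·y^2 - y, -4·x·y - x], [-2·x·y + 4·x - 2·y, -x^2 - 2·x + 1]].
At the point, J = [[0.0000, 7.0000], [12.0000, -2.0000]] (det J = -84.0000).
Solving J·Δ = −F gives Δ = (-0.4167, 1.0000).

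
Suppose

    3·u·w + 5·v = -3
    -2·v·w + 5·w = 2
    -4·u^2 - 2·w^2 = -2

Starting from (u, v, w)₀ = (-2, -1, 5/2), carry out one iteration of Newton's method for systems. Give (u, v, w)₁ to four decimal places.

(-1.5440, -0.5885, 0.5797)

At (-2, -1, 5/2): F = (-17.0000, 15.5000, -26.5000).
Jacobian J = [[3·w, 5, 3·u], [0, -2·w, -2·v + 5], [-8·u, 0, -4·w]].
At the point, J = [[7.5000, 5.0000, -6.0000], [0.0000, -5.0000, 7.0000], [16.0000, 0.0000, -10.0000]] (det J = 455.0000).
Solving J·Δ = −F gives Δ = (0.4560, 0.4115, -1.9203).
Then the next iterate is (u, v, w)₁ = (-1.5440, -0.5885, 0.5797).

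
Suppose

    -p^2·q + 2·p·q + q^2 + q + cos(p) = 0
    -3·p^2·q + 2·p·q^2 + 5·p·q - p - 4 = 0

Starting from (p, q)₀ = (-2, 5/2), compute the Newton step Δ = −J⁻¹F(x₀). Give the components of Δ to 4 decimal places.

(0.5819, -1.2042)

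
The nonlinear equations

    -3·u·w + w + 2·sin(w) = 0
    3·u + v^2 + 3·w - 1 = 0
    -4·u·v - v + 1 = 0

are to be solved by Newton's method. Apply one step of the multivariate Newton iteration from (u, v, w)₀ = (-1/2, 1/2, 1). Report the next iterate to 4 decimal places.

At (-1/2, 1/2, 1): F = (4.182942, 0.7500, 1.5000).
Jacobian J = [[-3·w, 0, -3·u + 2·cos(w) + 1], [3, 2·v, 3], [-4·v, -4·u - 1, 0]].
At the point, J = [[-3.0000, 0.0000, 3.580605], [3.0000, 1.0000, 3.0000], [-2.0000, 1.0000, 0.0000]] (det J = 26.903023).
Solving J·Δ = −F gives Δ = (0.5663, -0.3675, -0.6938).
Then the next iterate is (u, v, w)₁ = (0.0663, 0.1325, 0.3062).

(0.0663, 0.1325, 0.3062)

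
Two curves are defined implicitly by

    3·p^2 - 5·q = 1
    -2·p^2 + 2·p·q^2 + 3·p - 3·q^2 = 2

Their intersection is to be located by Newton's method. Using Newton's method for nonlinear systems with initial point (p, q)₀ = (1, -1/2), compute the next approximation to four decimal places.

(1.5000, 1.0000)

At (1, -1/2): F = (4.5000, -1.2500).
Jacobian J = [[6·p, -5], [-4·p + 2·q^2 + 3, 4·p·q - 6·q]].
At the point, J = [[6.0000, -5.0000], [-0.5000, 1.0000]] (det J = 3.5000).
Solving J·Δ = −F gives Δ = (0.5000, 1.5000).
Then the next iterate is (p, q)₁ = (1.5000, 1.0000).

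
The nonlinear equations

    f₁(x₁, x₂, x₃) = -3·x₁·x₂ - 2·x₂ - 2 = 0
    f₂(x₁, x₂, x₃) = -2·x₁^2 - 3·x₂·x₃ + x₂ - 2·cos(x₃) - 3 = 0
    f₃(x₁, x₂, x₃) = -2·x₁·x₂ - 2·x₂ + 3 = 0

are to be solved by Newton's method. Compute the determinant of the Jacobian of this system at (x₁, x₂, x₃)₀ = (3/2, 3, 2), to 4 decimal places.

43.0884

J = [[-3·x₂, -3·x₁ - 2, 0], [-4·x₁, -3·x₃ + 1, -3·x₂ + 2·sin(x₃)], [-2·x₂, -2·x₁ - 2, 0]].
At the point, J = [[-9.0000, -6.5000, 0.0000], [-6.0000, -5.0000, -7.181405], [-6.0000, -5.0000, 0.0000]].
det J = 43.0884.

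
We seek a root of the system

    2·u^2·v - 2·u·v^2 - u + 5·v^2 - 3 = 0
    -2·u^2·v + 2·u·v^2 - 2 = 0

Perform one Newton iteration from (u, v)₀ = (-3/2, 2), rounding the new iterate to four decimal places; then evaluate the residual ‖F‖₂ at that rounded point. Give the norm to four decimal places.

At (-3/2, 2): F = (39.5000, -23.0000).
Jacobian J = [[4·u·v - 2·v^2 - 1, 2·u^2 - 4·u·v + 10·v], [-4·u·v + 2·v^2, -2·u^2 + 4·u·v]].
At the point, J = [[-21.0000, 36.5000], [20.0000, -16.5000]] (det J = -383.5000).
Solving J·Δ = −F gives Δ = (0.4896, -0.8005).
Then the next iterate is (u, v)₁ = (-1.0104, 1.1995).
Re-evaluating at (-1.0104, 1.1995): F = (10.561087, -7.356686), so ‖F‖₂ = 12.8708.

12.8708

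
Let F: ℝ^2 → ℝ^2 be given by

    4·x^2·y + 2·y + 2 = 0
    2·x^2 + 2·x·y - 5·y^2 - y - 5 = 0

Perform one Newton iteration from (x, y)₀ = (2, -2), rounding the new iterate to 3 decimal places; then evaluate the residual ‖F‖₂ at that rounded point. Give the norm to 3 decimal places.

10.744

At (2, -2): F = (-34.000, -23.000).
Jacobian J = [[8·x·y, 4·x^2 + 2], [4·x + 2·y, 2·x - 10·y - 1]].
At the point, J = [[-32.000, 18.000], [4.000, 23.000]] (det J = -808.000).
Solving J·Δ = −F gives Δ = (-0.455, 1.079).
Then the next iterate is (x, y)₁ = (1.545, -0.921).
Re-evaluating at (1.545, -0.921): F = (-8.63580, -6.39204), so ‖F‖₂ = 10.744.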